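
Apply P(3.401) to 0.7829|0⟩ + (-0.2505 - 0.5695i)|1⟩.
0.7829|0⟩ + (0.09604 + 0.6147i)|1⟩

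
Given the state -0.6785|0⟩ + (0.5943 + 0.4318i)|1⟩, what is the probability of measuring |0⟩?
0.4604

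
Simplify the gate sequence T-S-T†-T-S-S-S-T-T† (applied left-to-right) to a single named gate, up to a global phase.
T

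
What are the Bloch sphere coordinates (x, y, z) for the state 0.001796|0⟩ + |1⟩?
(0.003592, 0, -1)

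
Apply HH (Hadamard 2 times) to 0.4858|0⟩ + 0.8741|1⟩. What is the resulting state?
0.4858|0⟩ + 0.8741|1⟩

H² = I, so an even number of Hadamards cancels: H^2 = I and the state is unchanged.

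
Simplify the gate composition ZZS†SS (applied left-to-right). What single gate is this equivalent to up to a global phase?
S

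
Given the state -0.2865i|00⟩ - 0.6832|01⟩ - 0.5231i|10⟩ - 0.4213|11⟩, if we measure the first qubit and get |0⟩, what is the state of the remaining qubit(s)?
-0.3867i|0⟩ - 0.9222|1⟩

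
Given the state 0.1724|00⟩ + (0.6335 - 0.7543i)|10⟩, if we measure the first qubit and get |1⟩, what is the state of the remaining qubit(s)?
(0.6431 - 0.7658i)|0⟩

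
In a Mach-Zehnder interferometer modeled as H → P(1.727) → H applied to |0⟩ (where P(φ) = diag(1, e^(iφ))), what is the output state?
(0.4222 + 0.4939i)|0⟩ + (0.5778 - 0.4939i)|1⟩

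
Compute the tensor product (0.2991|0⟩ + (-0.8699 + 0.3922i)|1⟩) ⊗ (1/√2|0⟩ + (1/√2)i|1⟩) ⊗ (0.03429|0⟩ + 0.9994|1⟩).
0.007252|000⟩ + 0.2114|001⟩ + 0.007252i|010⟩ + 0.2114i|011⟩ + (-0.02109 + 0.00951i)|100⟩ + (-0.6147 + 0.2772i)|101⟩ + (-0.00951 - 0.02109i)|110⟩ + (-0.2772 - 0.6147i)|111⟩

amp(|b₁b₂…⟩) = product of the factor amplitudes for bits b₁, b₂, …; only kets whose every factor amplitude is nonzero survive.
|000⟩: (0.2991)(1/√2)(0.03429) = 0.007252
|001⟩: (0.2991)(1/√2)(0.9994) = 0.2114
|010⟩: (0.2991)((1/√2)i)(0.03429) = 0.007252i
|011⟩: (0.2991)((1/√2)i)(0.9994) = 0.2114i
|100⟩: (-0.8699 + 0.3922i)(1/√2)(0.03429) = (-0.02109 + 0.00951i)
|101⟩: (-0.8699 + 0.3922i)(1/√2)(0.9994) = (-0.6147 + 0.2772i)
|110⟩: (-0.8699 + 0.3922i)((1/√2)i)(0.03429) = (-0.00951 - 0.02109i)
|111⟩: (-0.8699 + 0.3922i)((1/√2)i)(0.9994) = (-0.2772 - 0.6147i)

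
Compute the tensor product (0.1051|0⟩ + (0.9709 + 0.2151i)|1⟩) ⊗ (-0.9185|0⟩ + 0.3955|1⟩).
-0.09653|00⟩ + 0.04157|01⟩ + (-0.8918 - 0.1976i)|10⟩ + (0.384 + 0.08507i)|11⟩

amp(|b₁b₂…⟩) = product of the factor amplitudes for bits b₁, b₂, …; only kets whose every factor amplitude is nonzero survive.
|00⟩: (0.1051)(-0.9185) = -0.09653
|01⟩: (0.1051)(0.3955) = 0.04157
|10⟩: (0.9709 + 0.2151i)(-0.9185) = (-0.8918 - 0.1976i)
|11⟩: (0.9709 + 0.2151i)(0.3955) = (0.384 + 0.08507i)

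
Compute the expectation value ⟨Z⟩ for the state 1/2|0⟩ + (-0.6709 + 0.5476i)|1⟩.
-0.5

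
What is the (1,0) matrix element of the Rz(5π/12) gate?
0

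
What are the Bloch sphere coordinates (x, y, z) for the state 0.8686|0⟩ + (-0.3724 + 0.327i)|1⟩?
(-0.6469, 0.5681, 0.5089)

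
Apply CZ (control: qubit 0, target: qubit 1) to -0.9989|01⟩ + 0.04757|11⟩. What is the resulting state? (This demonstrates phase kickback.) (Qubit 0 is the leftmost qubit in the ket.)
-0.9989|01⟩ - 0.04757|11⟩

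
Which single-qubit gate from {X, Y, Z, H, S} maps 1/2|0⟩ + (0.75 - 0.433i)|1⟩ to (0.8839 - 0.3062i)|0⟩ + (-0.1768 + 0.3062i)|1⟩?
H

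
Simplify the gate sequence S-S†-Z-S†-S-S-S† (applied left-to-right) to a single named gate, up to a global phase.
Z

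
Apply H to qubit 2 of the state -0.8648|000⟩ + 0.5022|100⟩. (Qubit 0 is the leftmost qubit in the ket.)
-0.6115|000⟩ - 0.6115|001⟩ + 0.3551|100⟩ + 0.3551|101⟩

H on qubit 2 mixes each pair of kets that differ only in qubit 2: amplitudes (a, b) of (|…0…⟩, |…1…⟩) become ((a + b)/√2, (a − b)/√2). Kets absent from the input have amplitude 0.
(|000⟩, |001⟩): (a, b) = (-0.8648, 0) → (-0.6115, -0.6115)
(|100⟩, |101⟩): (a, b) = (0.5022, 0) → (0.3551, 0.3551)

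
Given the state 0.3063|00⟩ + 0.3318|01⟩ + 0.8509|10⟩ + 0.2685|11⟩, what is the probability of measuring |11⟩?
0.07209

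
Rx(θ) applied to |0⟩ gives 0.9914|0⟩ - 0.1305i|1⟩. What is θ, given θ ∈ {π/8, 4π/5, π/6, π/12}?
π/12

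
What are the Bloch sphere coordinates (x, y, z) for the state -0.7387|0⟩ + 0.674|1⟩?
(-0.9958, 0, 0.0914)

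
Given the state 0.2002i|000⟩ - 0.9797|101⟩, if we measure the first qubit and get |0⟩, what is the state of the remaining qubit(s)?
i|00⟩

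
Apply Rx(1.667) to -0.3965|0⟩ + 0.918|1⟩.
(-0.2666 - 0.6796i)|0⟩ + (0.6172 + 0.2935i)|1⟩

Rx(1.667) = [[cos(θ/2), −i·sin(θ/2)], [−i·sin(θ/2), cos(θ/2)]]; θ = 1.667, cos(θ/2) ≈ 0.672289, sin(θ/2) ≈ 0.740289.
With a = amp(|0⟩) = -0.3965 and b = amp(|1⟩) = 0.918:
new amp(|0⟩) = (0.672289)·a + (-0.740289i)·b = (-0.2666 - 0.6796i)
new amp(|1⟩) = (-0.740289i)·a + (0.672289)·b = (0.6172 + 0.2935i)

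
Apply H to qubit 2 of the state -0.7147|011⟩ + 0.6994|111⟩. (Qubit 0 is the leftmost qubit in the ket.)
-0.5054|010⟩ + 0.5054|011⟩ + 0.4946|110⟩ - 0.4946|111⟩

H on qubit 2 mixes each pair of kets that differ only in qubit 2: amplitudes (a, b) of (|…0…⟩, |…1…⟩) become ((a + b)/√2, (a − b)/√2). Kets absent from the input have amplitude 0.
(|010⟩, |011⟩): (a, b) = (0, -0.7147) → (-0.5054, 0.5054)
(|110⟩, |111⟩): (a, b) = (0, 0.6994) → (0.4946, -0.4946)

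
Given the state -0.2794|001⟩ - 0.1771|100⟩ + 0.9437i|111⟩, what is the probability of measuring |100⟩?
0.03136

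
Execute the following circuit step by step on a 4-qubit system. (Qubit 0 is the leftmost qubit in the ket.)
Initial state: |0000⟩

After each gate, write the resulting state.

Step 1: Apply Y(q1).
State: i|0100⟩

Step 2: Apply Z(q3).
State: i|0100⟩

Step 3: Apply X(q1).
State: i|0000⟩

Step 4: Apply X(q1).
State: i|0100⟩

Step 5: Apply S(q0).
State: i|0100⟩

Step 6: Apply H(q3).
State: (1/√2)i|0100⟩ + (1/√2)i|0101⟩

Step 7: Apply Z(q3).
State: (1/√2)i|0100⟩ - (1/√2)i|0101⟩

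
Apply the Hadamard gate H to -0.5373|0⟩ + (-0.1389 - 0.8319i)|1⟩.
(-0.4781 - 0.5882i)|0⟩ + (-0.2817 + 0.5882i)|1⟩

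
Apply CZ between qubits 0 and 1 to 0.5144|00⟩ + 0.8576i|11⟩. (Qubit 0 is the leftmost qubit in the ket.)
0.5144|00⟩ - 0.8576i|11⟩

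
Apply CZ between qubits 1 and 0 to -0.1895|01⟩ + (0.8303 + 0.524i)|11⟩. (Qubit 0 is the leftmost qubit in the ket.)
-0.1895|01⟩ + (-0.8303 - 0.524i)|11⟩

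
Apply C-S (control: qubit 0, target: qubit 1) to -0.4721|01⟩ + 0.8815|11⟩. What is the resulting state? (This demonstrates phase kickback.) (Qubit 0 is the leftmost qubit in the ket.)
-0.4721|01⟩ + 0.8815i|11⟩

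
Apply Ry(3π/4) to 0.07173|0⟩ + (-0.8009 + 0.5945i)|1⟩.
(0.7674 - 0.5492i)|0⟩ + (-0.2402 + 0.2275i)|1⟩

Ry(3π/4) = [[cos(θ/2), −sin(θ/2)], [sin(θ/2), cos(θ/2)]]; θ = 3π/4, cos(θ/2) ≈ 0.382683, sin(θ/2) ≈ 0.92388.
With a = amp(|0⟩) = 0.07173 and b = amp(|1⟩) = (-0.8009 + 0.5945i):
new amp(|0⟩) = (0.382683)·a + (-0.92388)·b = (0.7674 - 0.5492i)
new amp(|1⟩) = (0.92388)·a + (0.382683)·b = (-0.2402 + 0.2275i)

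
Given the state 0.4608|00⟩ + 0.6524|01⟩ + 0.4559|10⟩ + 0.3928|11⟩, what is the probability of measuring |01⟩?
0.4256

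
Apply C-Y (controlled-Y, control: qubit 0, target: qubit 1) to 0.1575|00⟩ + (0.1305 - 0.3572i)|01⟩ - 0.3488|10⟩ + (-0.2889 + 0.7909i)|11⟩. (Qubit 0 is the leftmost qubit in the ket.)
0.1575|00⟩ + (0.1305 - 0.3572i)|01⟩ + (0.7909 + 0.2889i)|10⟩ - 0.3488i|11⟩

C-Y leaves the control-|0⟩ kets |00⟩, |01⟩ unchanged and applies Y to qubit 1 on the control-|1⟩ pair (|10⟩, |11⟩).
Y = [[0, -i], [i, 0]].
With a = amp(|10⟩) = -0.3488 and b = amp(|11⟩) = (-0.2889 + 0.7909i):
new amp(|10⟩) = (-i)·b = (0.7909 + 0.2889i)
new amp(|11⟩) = (i)·a = -0.3488i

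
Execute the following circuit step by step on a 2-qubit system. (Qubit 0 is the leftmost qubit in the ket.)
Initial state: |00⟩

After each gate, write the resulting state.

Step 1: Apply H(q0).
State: 1/√2|00⟩ + 1/√2|10⟩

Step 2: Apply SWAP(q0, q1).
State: 1/√2|00⟩ + 1/√2|01⟩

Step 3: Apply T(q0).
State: 1/√2|00⟩ + 1/√2|01⟩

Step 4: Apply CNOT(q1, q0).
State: 1/√2|00⟩ + 1/√2|11⟩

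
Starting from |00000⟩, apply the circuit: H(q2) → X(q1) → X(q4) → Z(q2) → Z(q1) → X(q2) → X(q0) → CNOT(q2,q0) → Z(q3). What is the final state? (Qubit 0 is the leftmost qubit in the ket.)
-1/√2|01101⟩ + 1/√2|11001⟩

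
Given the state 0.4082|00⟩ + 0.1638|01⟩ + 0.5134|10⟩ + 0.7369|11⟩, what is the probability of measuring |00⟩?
0.1666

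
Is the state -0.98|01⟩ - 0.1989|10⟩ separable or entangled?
Entangled

Writing the state as a|00⟩ + b|01⟩ + c|10⟩ + d|11⟩, it is a product state iff ad − bc = 0.
Here (a, b, c, d) = (0, -0.98, -0.1989, 0): ad − bc = (0)(0) − (-0.98)(-0.1989) = -0.1949 ≠ 0, so the state is entangled.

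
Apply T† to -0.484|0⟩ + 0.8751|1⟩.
-0.484|0⟩ + (0.6188 - 0.6188i)|1⟩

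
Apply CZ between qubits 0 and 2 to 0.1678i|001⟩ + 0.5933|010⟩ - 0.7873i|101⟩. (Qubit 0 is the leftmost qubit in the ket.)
0.1678i|001⟩ + 0.5933|010⟩ + 0.7873i|101⟩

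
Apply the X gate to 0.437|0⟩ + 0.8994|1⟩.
0.8994|0⟩ + 0.437|1⟩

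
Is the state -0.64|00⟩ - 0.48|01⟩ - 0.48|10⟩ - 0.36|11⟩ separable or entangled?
Separable

Writing the state as a|00⟩ + b|01⟩ + c|10⟩ + d|11⟩, it is a product state iff ad − bc = 0.
Here (a, b, c, d) = (-0.64, -0.48, -0.48, -0.36): ad − bc = (-0.64)(-0.36) − (-0.48)(-0.48) = 0, so the state is separable.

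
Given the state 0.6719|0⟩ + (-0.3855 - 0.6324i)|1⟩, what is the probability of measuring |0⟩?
0.4514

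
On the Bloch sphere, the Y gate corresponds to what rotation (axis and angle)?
Rotation by π around the y-axis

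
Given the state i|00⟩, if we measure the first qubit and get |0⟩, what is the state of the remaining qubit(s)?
i|0⟩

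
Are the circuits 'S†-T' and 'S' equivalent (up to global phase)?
No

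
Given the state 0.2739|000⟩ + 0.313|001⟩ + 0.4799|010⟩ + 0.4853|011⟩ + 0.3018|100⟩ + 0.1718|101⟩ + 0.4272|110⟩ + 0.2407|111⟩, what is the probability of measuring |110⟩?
0.1825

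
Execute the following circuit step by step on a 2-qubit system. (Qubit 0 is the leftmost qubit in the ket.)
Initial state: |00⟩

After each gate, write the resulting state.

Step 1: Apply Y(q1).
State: i|01⟩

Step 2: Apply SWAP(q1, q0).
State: i|10⟩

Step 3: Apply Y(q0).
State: |00⟩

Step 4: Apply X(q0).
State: |10⟩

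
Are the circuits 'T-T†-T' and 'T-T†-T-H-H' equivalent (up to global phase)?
Yes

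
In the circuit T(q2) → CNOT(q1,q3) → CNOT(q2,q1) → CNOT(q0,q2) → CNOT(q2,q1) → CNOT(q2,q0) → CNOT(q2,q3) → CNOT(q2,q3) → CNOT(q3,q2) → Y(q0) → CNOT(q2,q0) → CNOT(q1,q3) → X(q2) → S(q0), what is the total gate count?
14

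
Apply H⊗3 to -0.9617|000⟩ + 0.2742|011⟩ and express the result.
-0.2431|000⟩ - 0.437|001⟩ - 0.437|010⟩ - 0.2431|011⟩ - 0.2431|100⟩ - 0.437|101⟩ - 0.437|110⟩ - 0.2431|111⟩

H⊗3 gives amp(|y⟩) = (1/2√2) Σ_x (−1)^(x·y) amp(|x⟩), where x·y is the number of positions in which both x and y have a 1.
|000⟩: (-0.9617 + 0.2742)/(2√2) = -0.2431
|001⟩: (-0.9617 - 0.2742)/(2√2) = -0.437
|010⟩: (-0.9617 - 0.2742)/(2√2) = -0.437
|011⟩: (-0.9617 + 0.2742)/(2√2) = -0.2431
|100⟩: (-0.9617 + 0.2742)/(2√2) = -0.2431
|101⟩: (-0.9617 - 0.2742)/(2√2) = -0.437
|110⟩: (-0.9617 - 0.2742)/(2√2) = -0.437
|111⟩: (-0.9617 + 0.2742)/(2√2) = -0.2431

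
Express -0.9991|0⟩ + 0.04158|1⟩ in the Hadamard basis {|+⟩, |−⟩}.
-0.6771|+⟩ - 0.7359|−⟩

With |ψ⟩ = α|0⟩ + β|1⟩, the Hadamard-basis coefficients are ⟨+|ψ⟩ = (α + β)/√2 and ⟨−|ψ⟩ = (α − β)/√2.
Here α = -0.9991, β = 0.04158: (α + β)/√2 = -0.6771, (α − β)/√2 = -0.7359.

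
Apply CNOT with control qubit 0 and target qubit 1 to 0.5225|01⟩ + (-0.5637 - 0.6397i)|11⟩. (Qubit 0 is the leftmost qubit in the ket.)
0.5225|01⟩ + (-0.5637 - 0.6397i)|10⟩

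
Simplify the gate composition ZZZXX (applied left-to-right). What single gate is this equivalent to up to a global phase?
Z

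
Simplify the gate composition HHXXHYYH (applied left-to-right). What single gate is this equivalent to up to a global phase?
I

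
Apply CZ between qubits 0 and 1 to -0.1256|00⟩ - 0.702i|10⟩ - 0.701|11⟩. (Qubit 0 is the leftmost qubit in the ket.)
-0.1256|00⟩ - 0.702i|10⟩ + 0.701|11⟩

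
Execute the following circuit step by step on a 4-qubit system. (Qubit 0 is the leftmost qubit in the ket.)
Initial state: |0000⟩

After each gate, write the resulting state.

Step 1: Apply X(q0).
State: |1000⟩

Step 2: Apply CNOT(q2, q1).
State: |1000⟩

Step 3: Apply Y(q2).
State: i|1010⟩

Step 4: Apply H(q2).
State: (1/√2)i|1000⟩ - (1/√2)i|1010⟩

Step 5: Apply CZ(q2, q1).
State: (1/√2)i|1000⟩ - (1/√2)i|1010⟩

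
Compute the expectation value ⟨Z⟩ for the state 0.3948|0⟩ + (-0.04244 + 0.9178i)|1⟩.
-0.6883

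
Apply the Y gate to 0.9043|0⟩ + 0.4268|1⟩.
-0.4268i|0⟩ + 0.9043i|1⟩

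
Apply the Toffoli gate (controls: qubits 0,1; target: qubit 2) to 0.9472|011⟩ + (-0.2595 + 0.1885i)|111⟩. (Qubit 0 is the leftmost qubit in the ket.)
0.9472|011⟩ + (-0.2595 + 0.1885i)|110⟩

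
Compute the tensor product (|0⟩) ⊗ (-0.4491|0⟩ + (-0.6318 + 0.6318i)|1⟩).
-0.4491|00⟩ + (-0.6318 + 0.6318i)|01⟩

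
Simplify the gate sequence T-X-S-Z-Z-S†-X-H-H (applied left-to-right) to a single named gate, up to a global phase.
T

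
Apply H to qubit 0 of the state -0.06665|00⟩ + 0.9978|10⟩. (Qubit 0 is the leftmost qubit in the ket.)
0.6584|00⟩ - 0.7527|10⟩

H on qubit 0 mixes each pair of kets that differ only in qubit 0: amplitudes (a, b) of (|…0…⟩, |…1…⟩) become ((a + b)/√2, (a − b)/√2). Kets absent from the input have amplitude 0.
(|00⟩, |10⟩): (a, b) = (-0.06665, 0.9978) → (0.6584, -0.7527)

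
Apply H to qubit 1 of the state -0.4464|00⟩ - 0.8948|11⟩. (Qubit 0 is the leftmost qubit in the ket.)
-0.3157|00⟩ - 0.3157|01⟩ - 0.6327|10⟩ + 0.6327|11⟩

H on qubit 1 mixes each pair of kets that differ only in qubit 1: amplitudes (a, b) of (|…0…⟩, |…1…⟩) become ((a + b)/√2, (a − b)/√2). Kets absent from the input have amplitude 0.
(|00⟩, |01⟩): (a, b) = (-0.4464, 0) → (-0.3157, -0.3157)
(|10⟩, |11⟩): (a, b) = (0, -0.8948) → (-0.6327, 0.6327)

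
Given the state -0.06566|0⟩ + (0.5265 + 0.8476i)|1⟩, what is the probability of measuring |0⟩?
0.004311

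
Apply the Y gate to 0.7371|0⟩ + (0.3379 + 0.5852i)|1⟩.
(0.5852 - 0.3379i)|0⟩ + 0.7371i|1⟩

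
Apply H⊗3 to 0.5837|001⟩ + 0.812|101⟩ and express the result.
0.4935|000⟩ - 0.4935|001⟩ + 0.4935|010⟩ - 0.4935|011⟩ - 0.08072|100⟩ + 0.08072|101⟩ - 0.08072|110⟩ + 0.08072|111⟩

H⊗3 gives amp(|y⟩) = (1/2√2) Σ_x (−1)^(x·y) amp(|x⟩), where x·y is the number of positions in which both x and y have a 1.
|000⟩: (0.5837 + 0.812)/(2√2) = 0.4935
|001⟩: (-0.5837 - 0.812)/(2√2) = -0.4935
|010⟩: (0.5837 + 0.812)/(2√2) = 0.4935
|011⟩: (-0.5837 - 0.812)/(2√2) = -0.4935
|100⟩: (0.5837 - 0.812)/(2√2) = -0.08072
|101⟩: (-0.5837 + 0.812)/(2√2) = 0.08072
|110⟩: (0.5837 - 0.812)/(2√2) = -0.08072
|111⟩: (-0.5837 + 0.812)/(2√2) = 0.08072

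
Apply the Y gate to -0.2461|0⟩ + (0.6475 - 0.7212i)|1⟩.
(-0.7212 - 0.6475i)|0⟩ - 0.2461i|1⟩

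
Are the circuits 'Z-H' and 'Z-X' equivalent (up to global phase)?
No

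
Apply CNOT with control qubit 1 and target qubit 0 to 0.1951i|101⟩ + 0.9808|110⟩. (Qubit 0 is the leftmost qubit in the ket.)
0.9808|010⟩ + 0.1951i|101⟩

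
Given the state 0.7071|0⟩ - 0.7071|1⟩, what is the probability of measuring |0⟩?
0.5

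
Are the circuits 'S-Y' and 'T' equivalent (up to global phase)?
No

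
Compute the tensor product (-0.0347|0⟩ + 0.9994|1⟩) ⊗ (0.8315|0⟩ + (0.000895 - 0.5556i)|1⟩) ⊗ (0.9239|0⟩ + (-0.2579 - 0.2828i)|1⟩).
-0.02666|000⟩ + (0.007441 + 0.00816i)|001⟩ + (-0.00002869 + 0.01781i)|010⟩ + (0.00546 - 0.004963i)|011⟩ + 0.7678|100⟩ + (-0.2143 - 0.235i)|101⟩ + (0.0008264 - 0.513i)|110⟩ + (-0.1573 + 0.143i)|111⟩

amp(|b₁b₂…⟩) = product of the factor amplitudes for bits b₁, b₂, …; only kets whose every factor amplitude is nonzero survive.
|000⟩: (-0.0347)(0.8315)(0.9239) = -0.02666
|001⟩: (-0.0347)(0.8315)(-0.2579 - 0.2828i) = (0.007441 + 0.00816i)
|010⟩: (-0.0347)(0.000895 - 0.5556i)(0.9239) = (-0.00002869 + 0.01781i)
|011⟩: (-0.0347)(0.000895 - 0.5556i)(-0.2579 - 0.2828i) = (0.00546 - 0.004963i)
|100⟩: (0.9994)(0.8315)(0.9239) = 0.7678
|101⟩: (0.9994)(0.8315)(-0.2579 - 0.2828i) = (-0.2143 - 0.235i)
|110⟩: (0.9994)(0.000895 - 0.5556i)(0.9239) = (0.0008264 - 0.513i)
|111⟩: (0.9994)(0.000895 - 0.5556i)(-0.2579 - 0.2828i) = (-0.1573 + 0.143i)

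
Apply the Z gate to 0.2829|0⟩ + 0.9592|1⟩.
0.2829|0⟩ - 0.9592|1⟩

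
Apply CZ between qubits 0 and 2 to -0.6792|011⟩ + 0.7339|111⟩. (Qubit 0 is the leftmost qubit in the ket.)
-0.6792|011⟩ - 0.7339|111⟩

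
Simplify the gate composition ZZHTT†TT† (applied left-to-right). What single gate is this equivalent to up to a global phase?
H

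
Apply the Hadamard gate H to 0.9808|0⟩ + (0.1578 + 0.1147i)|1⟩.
(0.8051 + 0.08111i)|0⟩ + (0.5819 - 0.08111i)|1⟩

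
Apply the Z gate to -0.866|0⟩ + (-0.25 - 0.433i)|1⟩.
-0.866|0⟩ + (0.25 + 0.433i)|1⟩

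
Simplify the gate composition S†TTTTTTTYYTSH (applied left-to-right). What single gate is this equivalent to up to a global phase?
H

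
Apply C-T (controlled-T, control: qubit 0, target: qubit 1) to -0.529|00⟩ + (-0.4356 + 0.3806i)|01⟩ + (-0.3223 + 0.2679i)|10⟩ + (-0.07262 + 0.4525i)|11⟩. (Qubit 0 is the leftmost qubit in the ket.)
-0.529|00⟩ + (-0.4356 + 0.3806i)|01⟩ + (-0.3223 + 0.2679i)|10⟩ + (-0.3713 + 0.2686i)|11⟩

C-T leaves the control-|0⟩ kets |00⟩, |01⟩ unchanged and applies T to qubit 1 on the control-|1⟩ pair (|10⟩, |11⟩).
T = [[1, 0], [0, (1/√2 + (1/√2)i)]].
With a = amp(|10⟩) = (-0.3223 + 0.2679i) and b = amp(|11⟩) = (-0.07262 + 0.4525i):
new amp(|10⟩) = (1)·a = (-0.3223 + 0.2679i)
new amp(|11⟩) = (1/√2 + (1/√2)i)·b = (-0.3713 + 0.2686i)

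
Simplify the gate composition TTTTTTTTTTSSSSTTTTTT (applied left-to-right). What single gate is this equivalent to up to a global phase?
I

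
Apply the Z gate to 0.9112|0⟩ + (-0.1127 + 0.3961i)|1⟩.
0.9112|0⟩ + (0.1127 - 0.3961i)|1⟩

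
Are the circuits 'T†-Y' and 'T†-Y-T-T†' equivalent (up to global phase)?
Yes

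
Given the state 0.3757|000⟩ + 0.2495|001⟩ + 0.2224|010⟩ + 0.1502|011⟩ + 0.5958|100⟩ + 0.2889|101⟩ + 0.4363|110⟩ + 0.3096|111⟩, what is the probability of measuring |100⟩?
0.355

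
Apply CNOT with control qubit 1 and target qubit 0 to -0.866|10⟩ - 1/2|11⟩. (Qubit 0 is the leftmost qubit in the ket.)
-1/2|01⟩ - 0.866|10⟩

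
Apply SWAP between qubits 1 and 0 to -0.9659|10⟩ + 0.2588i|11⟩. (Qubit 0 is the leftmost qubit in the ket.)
-0.9659|01⟩ + 0.2588i|11⟩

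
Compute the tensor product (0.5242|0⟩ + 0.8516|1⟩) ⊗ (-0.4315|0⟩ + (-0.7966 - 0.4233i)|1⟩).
-0.2262|00⟩ + (-0.4176 - 0.2219i)|01⟩ - 0.3675|10⟩ + (-0.6784 - 0.3605i)|11⟩

amp(|b₁b₂…⟩) = product of the factor amplitudes for bits b₁, b₂, …; only kets whose every factor amplitude is nonzero survive.
|00⟩: (0.5242)(-0.4315) = -0.2262
|01⟩: (0.5242)(-0.7966 - 0.4233i) = (-0.4176 - 0.2219i)
|10⟩: (0.8516)(-0.4315) = -0.3675
|11⟩: (0.8516)(-0.7966 - 0.4233i) = (-0.6784 - 0.3605i)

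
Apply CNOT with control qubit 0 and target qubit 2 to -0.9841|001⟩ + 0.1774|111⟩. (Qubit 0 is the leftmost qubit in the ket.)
-0.9841|001⟩ + 0.1774|110⟩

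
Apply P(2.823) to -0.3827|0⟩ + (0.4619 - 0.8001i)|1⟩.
-0.3827|0⟩ + (-0.188 + 0.9045i)|1⟩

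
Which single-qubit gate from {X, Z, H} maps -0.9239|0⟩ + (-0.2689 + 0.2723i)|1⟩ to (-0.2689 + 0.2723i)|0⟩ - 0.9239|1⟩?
X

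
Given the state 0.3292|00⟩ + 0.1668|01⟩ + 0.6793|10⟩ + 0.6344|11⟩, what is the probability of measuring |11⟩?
0.4025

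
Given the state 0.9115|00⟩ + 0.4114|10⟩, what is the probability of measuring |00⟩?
0.8308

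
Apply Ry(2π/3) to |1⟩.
-0.866|0⟩ + 1/2|1⟩

Ry(2π/3) = [[cos(θ/2), −sin(θ/2)], [sin(θ/2), cos(θ/2)]]; θ = 2π/3, cos(θ/2) ≈ 0.5, sin(θ/2) ≈ 0.866025.
With a = amp(|0⟩) = 0 and b = amp(|1⟩) = 1:
new amp(|0⟩) = (0.5)·a + (-0.866025)·b = -0.866
new amp(|1⟩) = (0.866025)·a + (0.5)·b = 1/2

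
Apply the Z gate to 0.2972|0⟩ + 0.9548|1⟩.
0.2972|0⟩ - 0.9548|1⟩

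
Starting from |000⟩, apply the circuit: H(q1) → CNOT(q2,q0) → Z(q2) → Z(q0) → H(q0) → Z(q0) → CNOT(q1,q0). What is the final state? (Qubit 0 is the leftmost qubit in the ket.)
1/2|000⟩ - 1/2|010⟩ - 1/2|100⟩ + 1/2|110⟩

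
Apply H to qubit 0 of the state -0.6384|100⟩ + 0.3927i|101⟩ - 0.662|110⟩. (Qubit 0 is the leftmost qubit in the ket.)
-0.4514|000⟩ + 0.2777i|001⟩ - 0.4681|010⟩ + 0.4514|100⟩ - 0.2777i|101⟩ + 0.4681|110⟩

H on qubit 0 mixes each pair of kets that differ only in qubit 0: amplitudes (a, b) of (|…0…⟩, |…1…⟩) become ((a + b)/√2, (a − b)/√2). Kets absent from the input have amplitude 0.
(|000⟩, |100⟩): (a, b) = (0, -0.6384) → (-0.4514, 0.4514)
(|001⟩, |101⟩): (a, b) = (0, 0.3927i) → (0.2777i, -0.2777i)
(|010⟩, |110⟩): (a, b) = (0, -0.662) → (-0.4681, 0.4681)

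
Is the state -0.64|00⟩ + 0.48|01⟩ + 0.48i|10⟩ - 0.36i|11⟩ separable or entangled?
Separable

Writing the state as a|00⟩ + b|01⟩ + c|10⟩ + d|11⟩, it is a product state iff ad − bc = 0.
Here (a, b, c, d) = (-0.64, 0.48, 0.48i, -0.36i): ad − bc = (-0.64)(-0.36i) − (0.48)(0.48i) = 0, so the state is separable.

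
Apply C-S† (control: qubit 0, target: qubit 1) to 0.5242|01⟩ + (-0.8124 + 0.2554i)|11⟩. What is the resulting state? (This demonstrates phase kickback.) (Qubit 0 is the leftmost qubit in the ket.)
0.5242|01⟩ + (0.2554 + 0.8124i)|11⟩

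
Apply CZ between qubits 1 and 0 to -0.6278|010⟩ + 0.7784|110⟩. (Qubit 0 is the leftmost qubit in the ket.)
-0.6278|010⟩ - 0.7784|110⟩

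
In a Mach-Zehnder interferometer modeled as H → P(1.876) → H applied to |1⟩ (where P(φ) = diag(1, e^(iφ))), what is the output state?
(0.6502 - 0.4769i)|0⟩ + (0.3498 + 0.4769i)|1⟩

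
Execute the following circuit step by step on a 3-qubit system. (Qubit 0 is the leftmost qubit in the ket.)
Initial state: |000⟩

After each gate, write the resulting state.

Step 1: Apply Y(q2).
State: i|001⟩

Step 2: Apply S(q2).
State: -|001⟩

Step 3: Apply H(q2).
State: -1/√2|000⟩ + 1/√2|001⟩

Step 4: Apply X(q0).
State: -1/√2|100⟩ + 1/√2|101⟩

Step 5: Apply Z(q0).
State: 1/√2|100⟩ - 1/√2|101⟩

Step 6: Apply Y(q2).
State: (1/√2)i|100⟩ + (1/√2)i|101⟩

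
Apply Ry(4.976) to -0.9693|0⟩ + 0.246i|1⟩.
(0.7695 - 0.1496i)|0⟩ + (-0.5894 - 0.1953i)|1⟩

Ry(4.976) = [[cos(θ/2), −sin(θ/2)], [sin(θ/2), cos(θ/2)]]; θ = 4.976, cos(θ/2) ≈ -0.793904, sin(θ/2) ≈ 0.608043.
With a = amp(|0⟩) = -0.9693 and b = amp(|1⟩) = 0.246i:
new amp(|0⟩) = (-0.793904)·a + (-0.608043)·b = (0.7695 - 0.1496i)
new amp(|1⟩) = (0.608043)·a + (-0.793904)·b = (-0.5894 - 0.1953i)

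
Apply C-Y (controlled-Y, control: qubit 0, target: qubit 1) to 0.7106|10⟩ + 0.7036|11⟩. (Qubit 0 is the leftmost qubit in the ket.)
-0.7036i|10⟩ + 0.7106i|11⟩

C-Y leaves the control-|0⟩ kets |00⟩, |01⟩ unchanged and applies Y to qubit 1 on the control-|1⟩ pair (|10⟩, |11⟩).
Y = [[0, -i], [i, 0]].
With a = amp(|10⟩) = 0.7106 and b = amp(|11⟩) = 0.7036:
new amp(|10⟩) = (-i)·b = -0.7036i
new amp(|11⟩) = (i)·a = 0.7106i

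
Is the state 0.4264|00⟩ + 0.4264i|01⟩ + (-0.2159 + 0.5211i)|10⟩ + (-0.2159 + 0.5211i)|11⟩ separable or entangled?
Entangled

Writing the state as a|00⟩ + b|01⟩ + c|10⟩ + d|11⟩, it is a product state iff ad − bc = 0.
Here (a, b, c, d) = (0.4264, 0.4264i, (-0.2159 + 0.5211i), (-0.2159 + 0.5211i)): ad − bc = (0.4264)(-0.2159 + 0.5211i) − (0.4264i)(-0.2159 + 0.5211i) = (0.1301 + 0.3143i) ≠ 0, so the state is entangled.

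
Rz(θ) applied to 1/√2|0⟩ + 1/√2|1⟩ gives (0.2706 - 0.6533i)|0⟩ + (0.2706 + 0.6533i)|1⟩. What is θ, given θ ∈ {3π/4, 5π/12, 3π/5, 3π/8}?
3π/4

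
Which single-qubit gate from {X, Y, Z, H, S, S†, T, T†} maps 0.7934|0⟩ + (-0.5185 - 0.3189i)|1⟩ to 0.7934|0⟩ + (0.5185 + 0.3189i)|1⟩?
Z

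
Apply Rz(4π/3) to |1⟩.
(-1/2 + 0.866i)|1⟩

Rz(4π/3) = [[e^(−iθ/2), 0], [0, e^(iθ/2)]] with e^(±iθ/2) = cos(θ/2) ± i·sin(θ/2); θ = 4π/3, cos(θ/2) ≈ -0.5, sin(θ/2) ≈ 0.866025.
With a = amp(|0⟩) = 0 and b = amp(|1⟩) = 1:
new amp(|0⟩) = (-0.5 - 0.866025i)·a = 0
new amp(|1⟩) = (-0.5 + 0.866025i)·b = (-1/2 + 0.866i)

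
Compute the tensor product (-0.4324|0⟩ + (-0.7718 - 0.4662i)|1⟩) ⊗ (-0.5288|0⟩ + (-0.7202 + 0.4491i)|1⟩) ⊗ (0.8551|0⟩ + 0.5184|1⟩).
0.1955|000⟩ + 0.1185|001⟩ + (0.2663 - 0.1661i)|010⟩ + (0.1614 - 0.1007i)|011⟩ + (0.349 + 0.2108i)|100⟩ + (0.2116 + 0.1278i)|101⟩ + (0.6543 - 0.009285i)|110⟩ + (0.3967 - 0.005629i)|111⟩

amp(|b₁b₂…⟩) = product of the factor amplitudes for bits b₁, b₂, …; only kets whose every factor amplitude is nonzero survive.
|000⟩: (-0.4324)(-0.5288)(0.8551) = 0.1955
|001⟩: (-0.4324)(-0.5288)(0.5184) = 0.1185
|010⟩: (-0.4324)(-0.7202 + 0.4491i)(0.8551) = (0.2663 - 0.1661i)
|011⟩: (-0.4324)(-0.7202 + 0.4491i)(0.5184) = (0.1614 - 0.1007i)
|100⟩: (-0.7718 - 0.4662i)(-0.5288)(0.8551) = (0.349 + 0.2108i)
|101⟩: (-0.7718 - 0.4662i)(-0.5288)(0.5184) = (0.2116 + 0.1278i)
|110⟩: (-0.7718 - 0.4662i)(-0.7202 + 0.4491i)(0.8551) = (0.6543 - 0.009285i)
|111⟩: (-0.7718 - 0.4662i)(-0.7202 + 0.4491i)(0.5184) = (0.3967 - 0.005629i)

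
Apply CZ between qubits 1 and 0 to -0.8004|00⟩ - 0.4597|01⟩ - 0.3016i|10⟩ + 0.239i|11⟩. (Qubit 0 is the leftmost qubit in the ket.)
-0.8004|00⟩ - 0.4597|01⟩ - 0.3016i|10⟩ - 0.239i|11⟩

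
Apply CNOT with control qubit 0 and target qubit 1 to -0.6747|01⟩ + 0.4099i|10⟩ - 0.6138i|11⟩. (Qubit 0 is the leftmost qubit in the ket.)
-0.6747|01⟩ - 0.6138i|10⟩ + 0.4099i|11⟩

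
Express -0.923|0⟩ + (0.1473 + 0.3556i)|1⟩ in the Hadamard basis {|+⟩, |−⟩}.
(-0.5485 + 0.2514i)|+⟩ + (-0.7568 - 0.2514i)|−⟩

With |ψ⟩ = α|0⟩ + β|1⟩, the Hadamard-basis coefficients are ⟨+|ψ⟩ = (α + β)/√2 and ⟨−|ψ⟩ = (α − β)/√2.
Here α = -0.923, β = (0.1473 + 0.3556i): (α + β)/√2 = (-0.5485 + 0.2514i), (α − β)/√2 = (-0.7568 - 0.2514i).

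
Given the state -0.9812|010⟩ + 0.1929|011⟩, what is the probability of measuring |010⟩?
0.9628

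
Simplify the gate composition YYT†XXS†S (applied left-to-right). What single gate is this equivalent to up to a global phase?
T†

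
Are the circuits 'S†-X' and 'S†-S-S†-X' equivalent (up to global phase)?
Yes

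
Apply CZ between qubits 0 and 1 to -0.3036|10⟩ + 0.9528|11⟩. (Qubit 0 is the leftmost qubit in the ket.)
-0.3036|10⟩ - 0.9528|11⟩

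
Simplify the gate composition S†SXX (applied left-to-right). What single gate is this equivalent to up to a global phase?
I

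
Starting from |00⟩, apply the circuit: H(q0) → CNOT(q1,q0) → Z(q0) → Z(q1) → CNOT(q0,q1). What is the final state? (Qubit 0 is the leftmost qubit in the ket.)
1/√2|00⟩ - 1/√2|11⟩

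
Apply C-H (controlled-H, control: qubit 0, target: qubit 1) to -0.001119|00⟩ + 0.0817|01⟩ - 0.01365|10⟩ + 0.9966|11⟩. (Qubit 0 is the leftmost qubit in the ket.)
-0.001119|00⟩ + 0.0817|01⟩ + 0.6951|10⟩ - 0.7144|11⟩

C-H leaves the control-|0⟩ kets |00⟩, |01⟩ unchanged and applies H to qubit 1 on the control-|1⟩ pair (|10⟩, |11⟩).
H = [[1/√2, 1/√2], [1/√2, -1/√2]].
With a = amp(|10⟩) = -0.01365 and b = amp(|11⟩) = 0.9966:
new amp(|10⟩) = (1/√2)·a + (1/√2)·b = 0.6951
new amp(|11⟩) = (1/√2)·a + (-1/√2)·b = -0.7144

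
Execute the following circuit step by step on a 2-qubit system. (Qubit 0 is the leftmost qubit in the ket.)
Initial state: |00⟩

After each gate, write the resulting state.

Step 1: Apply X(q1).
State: |01⟩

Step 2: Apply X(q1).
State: |00⟩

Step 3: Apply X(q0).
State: |10⟩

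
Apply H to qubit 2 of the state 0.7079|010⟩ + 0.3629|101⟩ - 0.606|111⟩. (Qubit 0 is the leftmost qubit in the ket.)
0.5006|010⟩ + 0.5006|011⟩ + 0.2566|100⟩ - 0.2566|101⟩ - 0.4285|110⟩ + 0.4285|111⟩

H on qubit 2 mixes each pair of kets that differ only in qubit 2: amplitudes (a, b) of (|…0…⟩, |…1…⟩) become ((a + b)/√2, (a − b)/√2). Kets absent from the input have amplitude 0.
(|010⟩, |011⟩): (a, b) = (0.7079, 0) → (0.5006, 0.5006)
(|100⟩, |101⟩): (a, b) = (0, 0.3629) → (0.2566, -0.2566)
(|110⟩, |111⟩): (a, b) = (0, -0.606) → (-0.4285, 0.4285)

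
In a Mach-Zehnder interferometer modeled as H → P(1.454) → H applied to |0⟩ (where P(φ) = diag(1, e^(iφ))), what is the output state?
(0.5583 + 0.4966i)|0⟩ + (0.4417 - 0.4966i)|1⟩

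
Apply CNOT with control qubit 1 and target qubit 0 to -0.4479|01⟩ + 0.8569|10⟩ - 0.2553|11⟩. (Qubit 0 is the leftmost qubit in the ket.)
-0.2553|01⟩ + 0.8569|10⟩ - 0.4479|11⟩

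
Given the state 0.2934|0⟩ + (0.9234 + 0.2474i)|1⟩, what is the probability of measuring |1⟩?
0.9139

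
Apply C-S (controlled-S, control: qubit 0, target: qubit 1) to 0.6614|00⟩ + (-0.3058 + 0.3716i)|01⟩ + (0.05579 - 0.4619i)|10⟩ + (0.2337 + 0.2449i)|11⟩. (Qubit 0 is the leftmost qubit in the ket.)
0.6614|00⟩ + (-0.3058 + 0.3716i)|01⟩ + (0.05579 - 0.4619i)|10⟩ + (-0.2449 + 0.2337i)|11⟩

C-S leaves the control-|0⟩ kets |00⟩, |01⟩ unchanged and applies S to qubit 1 on the control-|1⟩ pair (|10⟩, |11⟩).
S = [[1, 0], [0, i]].
With a = amp(|10⟩) = (0.05579 - 0.4619i) and b = amp(|11⟩) = (0.2337 + 0.2449i):
new amp(|10⟩) = (1)·a = (0.05579 - 0.4619i)
new amp(|11⟩) = (i)·b = (-0.2449 + 0.2337i)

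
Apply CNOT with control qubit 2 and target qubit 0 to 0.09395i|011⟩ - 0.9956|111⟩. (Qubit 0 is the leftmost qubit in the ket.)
-0.9956|011⟩ + 0.09395i|111⟩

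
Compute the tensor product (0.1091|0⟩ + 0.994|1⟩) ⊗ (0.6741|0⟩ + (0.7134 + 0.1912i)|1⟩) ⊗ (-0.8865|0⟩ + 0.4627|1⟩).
-0.0652|000⟩ + 0.03403|001⟩ + (-0.069 - 0.01849i)|010⟩ + (0.03601 + 0.009652i)|011⟩ - 0.594|100⟩ + 0.31|101⟩ + (-0.6286 - 0.1685i)|110⟩ + (0.3281 + 0.08794i)|111⟩

amp(|b₁b₂…⟩) = product of the factor amplitudes for bits b₁, b₂, …; only kets whose every factor amplitude is nonzero survive.
|000⟩: (0.1091)(0.6741)(-0.8865) = -0.0652
|001⟩: (0.1091)(0.6741)(0.4627) = 0.03403
|010⟩: (0.1091)(0.7134 + 0.1912i)(-0.8865) = (-0.069 - 0.01849i)
|011⟩: (0.1091)(0.7134 + 0.1912i)(0.4627) = (0.03601 + 0.009652i)
|100⟩: (0.994)(0.6741)(-0.8865) = -0.594
|101⟩: (0.994)(0.6741)(0.4627) = 0.31
|110⟩: (0.994)(0.7134 + 0.1912i)(-0.8865) = (-0.6286 - 0.1685i)
|111⟩: (0.994)(0.7134 + 0.1912i)(0.4627) = (0.3281 + 0.08794i)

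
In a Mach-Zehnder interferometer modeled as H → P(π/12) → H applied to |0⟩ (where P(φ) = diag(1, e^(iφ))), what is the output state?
(0.983 + 0.1294i)|0⟩ + (0.01704 - 0.1294i)|1⟩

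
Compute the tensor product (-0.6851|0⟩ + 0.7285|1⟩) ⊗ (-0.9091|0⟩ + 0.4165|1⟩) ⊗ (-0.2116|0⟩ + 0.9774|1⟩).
-0.1318|000⟩ + 0.6087|001⟩ + 0.06038|010⟩ - 0.2789|011⟩ + 0.1401|100⟩ - 0.6473|101⟩ - 0.0642|110⟩ + 0.2966|111⟩

amp(|b₁b₂…⟩) = product of the factor amplitudes for bits b₁, b₂, …; only kets whose every factor amplitude is nonzero survive.
|000⟩: (-0.6851)(-0.9091)(-0.2116) = -0.1318
|001⟩: (-0.6851)(-0.9091)(0.9774) = 0.6087
|010⟩: (-0.6851)(0.4165)(-0.2116) = 0.06038
|011⟩: (-0.6851)(0.4165)(0.9774) = -0.2789
|100⟩: (0.7285)(-0.9091)(-0.2116) = 0.1401
|101⟩: (0.7285)(-0.9091)(0.9774) = -0.6473
|110⟩: (0.7285)(0.4165)(-0.2116) = -0.0642
|111⟩: (0.7285)(0.4165)(0.9774) = 0.2966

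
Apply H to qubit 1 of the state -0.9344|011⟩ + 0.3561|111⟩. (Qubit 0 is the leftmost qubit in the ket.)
-0.6607|001⟩ + 0.6607|011⟩ + 0.2518|101⟩ - 0.2518|111⟩

H on qubit 1 mixes each pair of kets that differ only in qubit 1: amplitudes (a, b) of (|…0…⟩, |…1…⟩) become ((a + b)/√2, (a − b)/√2). Kets absent from the input have amplitude 0.
(|001⟩, |011⟩): (a, b) = (0, -0.9344) → (-0.6607, 0.6607)
(|101⟩, |111⟩): (a, b) = (0, 0.3561) → (0.2518, -0.2518)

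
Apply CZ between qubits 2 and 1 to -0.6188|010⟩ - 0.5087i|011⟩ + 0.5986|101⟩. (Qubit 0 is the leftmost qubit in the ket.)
-0.6188|010⟩ + 0.5087i|011⟩ + 0.5986|101⟩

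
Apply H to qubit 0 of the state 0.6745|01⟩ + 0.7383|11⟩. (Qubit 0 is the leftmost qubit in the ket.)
0.999|01⟩ - 0.04511|11⟩

H on qubit 0 mixes each pair of kets that differ only in qubit 0: amplitudes (a, b) of (|…0…⟩, |…1…⟩) become ((a + b)/√2, (a − b)/√2). Kets absent from the input have amplitude 0.
(|01⟩, |11⟩): (a, b) = (0.6745, 0.7383) → (0.999, -0.04511)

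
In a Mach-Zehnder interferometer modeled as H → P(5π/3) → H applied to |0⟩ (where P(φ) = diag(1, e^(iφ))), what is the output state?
(0.75 - 0.433i)|0⟩ + (0.25 + 0.433i)|1⟩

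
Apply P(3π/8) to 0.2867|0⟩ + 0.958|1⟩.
0.2867|0⟩ + (0.3666 + 0.8851i)|1⟩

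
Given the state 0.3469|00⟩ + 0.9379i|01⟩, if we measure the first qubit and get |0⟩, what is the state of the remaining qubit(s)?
0.3469|0⟩ + 0.9379i|1⟩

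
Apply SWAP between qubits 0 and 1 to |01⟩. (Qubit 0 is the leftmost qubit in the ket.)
|10⟩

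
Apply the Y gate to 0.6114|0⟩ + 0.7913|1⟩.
-0.7913i|0⟩ + 0.6114i|1⟩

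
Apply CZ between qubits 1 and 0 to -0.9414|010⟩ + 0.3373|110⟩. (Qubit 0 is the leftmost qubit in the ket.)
-0.9414|010⟩ - 0.3373|110⟩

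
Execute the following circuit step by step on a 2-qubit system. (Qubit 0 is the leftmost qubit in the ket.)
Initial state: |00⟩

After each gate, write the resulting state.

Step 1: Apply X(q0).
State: |10⟩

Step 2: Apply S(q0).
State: i|10⟩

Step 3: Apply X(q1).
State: i|11⟩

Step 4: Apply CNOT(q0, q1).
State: i|10⟩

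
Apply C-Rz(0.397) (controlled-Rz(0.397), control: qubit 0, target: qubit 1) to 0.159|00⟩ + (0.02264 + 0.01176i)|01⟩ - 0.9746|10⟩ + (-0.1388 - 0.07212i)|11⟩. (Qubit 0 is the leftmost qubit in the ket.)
0.159|00⟩ + (0.02264 + 0.01176i)|01⟩ + (-0.9555 + 0.1922i)|10⟩ + (-0.1219 - 0.09808i)|11⟩

C-Rz(0.397) leaves the control-|0⟩ kets |00⟩, |01⟩ unchanged and applies Rz(0.397) to qubit 1 on the control-|1⟩ pair (|10⟩, |11⟩).
Rz(0.397) = [[e^(−iθ/2), 0], [0, e^(iθ/2)]] with e^(±iθ/2) = cos(θ/2) ± i·sin(θ/2); θ = 0.397, cos(θ/2) ≈ 0.980363, sin(θ/2) ≈ 0.197199.
With a = amp(|10⟩) = -0.9746 and b = amp(|11⟩) = (-0.1388 - 0.07212i):
new amp(|10⟩) = (0.980363 - 0.197199i)·a = (-0.9555 + 0.1922i)
new amp(|11⟩) = (0.980363 + 0.197199i)·b = (-0.1219 - 0.09808i)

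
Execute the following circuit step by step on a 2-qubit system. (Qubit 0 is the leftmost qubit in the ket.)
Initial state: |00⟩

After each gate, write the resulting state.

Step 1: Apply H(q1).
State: 1/√2|00⟩ + 1/√2|01⟩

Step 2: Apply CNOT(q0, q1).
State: 1/√2|00⟩ + 1/√2|01⟩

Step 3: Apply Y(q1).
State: -(1/√2)i|00⟩ + (1/√2)i|01⟩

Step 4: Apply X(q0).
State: -(1/√2)i|10⟩ + (1/√2)i|11⟩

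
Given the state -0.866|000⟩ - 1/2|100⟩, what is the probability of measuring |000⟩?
0.75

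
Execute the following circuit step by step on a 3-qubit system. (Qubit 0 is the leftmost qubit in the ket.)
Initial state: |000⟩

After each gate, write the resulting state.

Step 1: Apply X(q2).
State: |001⟩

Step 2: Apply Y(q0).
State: i|101⟩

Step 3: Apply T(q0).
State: (-1/√2 + (1/√2)i)|101⟩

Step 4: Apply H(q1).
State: (-1/2 + (1/2)i)|101⟩ + (-1/2 + (1/2)i)|111⟩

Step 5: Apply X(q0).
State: (-1/2 + (1/2)i)|001⟩ + (-1/2 + (1/2)i)|011⟩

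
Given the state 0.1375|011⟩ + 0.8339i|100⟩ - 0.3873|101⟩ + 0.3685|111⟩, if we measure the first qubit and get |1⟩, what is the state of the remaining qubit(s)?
0.8419i|00⟩ - 0.391|01⟩ + 0.372|11⟩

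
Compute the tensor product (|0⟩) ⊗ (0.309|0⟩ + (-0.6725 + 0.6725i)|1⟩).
0.309|00⟩ + (-0.6725 + 0.6725i)|01⟩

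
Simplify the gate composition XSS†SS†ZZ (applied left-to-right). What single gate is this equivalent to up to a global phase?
X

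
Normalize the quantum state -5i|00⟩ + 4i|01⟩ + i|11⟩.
-0.7715i|00⟩ + 0.6172i|01⟩ + 0.1543i|11⟩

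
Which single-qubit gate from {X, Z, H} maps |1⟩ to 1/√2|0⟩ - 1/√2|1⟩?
H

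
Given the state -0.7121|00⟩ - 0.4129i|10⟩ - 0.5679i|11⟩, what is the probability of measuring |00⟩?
0.5071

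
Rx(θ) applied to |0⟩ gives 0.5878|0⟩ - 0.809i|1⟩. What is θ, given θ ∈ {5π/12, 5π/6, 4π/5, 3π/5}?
3π/5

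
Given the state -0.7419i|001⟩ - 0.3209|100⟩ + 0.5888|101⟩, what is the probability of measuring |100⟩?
0.103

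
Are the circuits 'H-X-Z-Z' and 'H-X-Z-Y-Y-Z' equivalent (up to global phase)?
Yes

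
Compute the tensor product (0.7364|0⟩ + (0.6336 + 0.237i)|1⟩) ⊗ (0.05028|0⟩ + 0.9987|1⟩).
0.03703|00⟩ + 0.7354|01⟩ + (0.03186 + 0.01192i)|10⟩ + (0.6328 + 0.2367i)|11⟩

amp(|b₁b₂…⟩) = product of the factor amplitudes for bits b₁, b₂, …; only kets whose every factor amplitude is nonzero survive.
|00⟩: (0.7364)(0.05028) = 0.03703
|01⟩: (0.7364)(0.9987) = 0.7354
|10⟩: (0.6336 + 0.237i)(0.05028) = (0.03186 + 0.01192i)
|11⟩: (0.6336 + 0.237i)(0.9987) = (0.6328 + 0.2367i)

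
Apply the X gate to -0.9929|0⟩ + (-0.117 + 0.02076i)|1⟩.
(-0.117 + 0.02076i)|0⟩ - 0.9929|1⟩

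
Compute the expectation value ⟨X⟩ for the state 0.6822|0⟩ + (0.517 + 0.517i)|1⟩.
0.7054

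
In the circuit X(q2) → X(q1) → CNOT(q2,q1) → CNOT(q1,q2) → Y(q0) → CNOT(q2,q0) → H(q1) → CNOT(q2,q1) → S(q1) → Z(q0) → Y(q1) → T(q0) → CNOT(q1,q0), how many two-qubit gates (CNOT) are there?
5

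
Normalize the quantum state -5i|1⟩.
-i|1⟩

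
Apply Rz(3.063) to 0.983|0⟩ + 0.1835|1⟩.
(0.03862 - 0.9822i)|0⟩ + (0.007209 + 0.1834i)|1⟩

Rz(3.063) = [[e^(−iθ/2), 0], [0, e^(iθ/2)]] with e^(±iθ/2) = cos(θ/2) ± i·sin(θ/2); θ = 3.063, cos(θ/2) ≈ 0.0392862, sin(θ/2) ≈ 0.999228.
With a = amp(|0⟩) = 0.983 and b = amp(|1⟩) = 0.1835:
new amp(|0⟩) = (0.0392862 - 0.999228i)·a = (0.03862 - 0.9822i)
new amp(|1⟩) = (0.0392862 + 0.999228i)·b = (0.007209 + 0.1834i)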